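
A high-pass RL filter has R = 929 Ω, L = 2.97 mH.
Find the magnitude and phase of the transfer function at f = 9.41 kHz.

Step 1 — Angular frequency: ω = 2π·9410 = 5.912e+04 rad/s.
Step 2 — Transfer function: H(jω) = jωL/(R + jωL).
Step 3 — Numerator jωL = j·175.6; denominator R + jωL = 929 + j175.6.
Step 4 — H = 0.0345 + j0.1825.
Step 5 — Magnitude: |H| = 0.1857 (-14.6 dB); phase: φ = 79.3°.

|H| = 0.1857 (-14.6 dB), φ = 79.3°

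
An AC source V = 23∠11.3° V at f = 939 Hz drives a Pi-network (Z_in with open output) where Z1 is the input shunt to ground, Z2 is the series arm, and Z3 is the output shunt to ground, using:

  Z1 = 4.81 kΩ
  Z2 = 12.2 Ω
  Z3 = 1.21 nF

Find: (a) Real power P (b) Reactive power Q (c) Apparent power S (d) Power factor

Step 1 — Angular frequency: ω = 2π·f = 2π·939 = 5900 rad/s.
Step 2 — Component impedances:
  Z1: Z = R = 4810 Ω
  Z2: Z = R = 12.2 Ω
  Z3: Z = 1/(jωC) = -j/(ω·C) = 0 - j1.401e+05 Ω
Step 3 — With open output, the series arm Z2 and the output shunt Z3 appear in series to ground: Z2 + Z3 = 12.2 - j1.401e+05 Ω.
Step 4 — Parallel with input shunt Z1: Z_in = Z1 || (Z2 + Z3) = 4804 - j165 Ω = 4807∠-2.0° Ω.
Step 5 — Source phasor: V = 23∠11.3° V = 22.55 + j4.507 V.
Step 6 — Current: I = V / Z = 0.004657 + j0.001098 A = 0.004785∠13.3° A.
Step 7 — Complex power: S = V·I* = 0.11 - j0.003776 VA.
Step 8 — Real power: P = Re(S) = 0.11 W.
Step 9 — Reactive power: Q = Im(S) = -0.003776 VAR.
Step 10 — Apparent power: |S| = 0.11 VA.
Step 11 — Power factor: PF = P/|S| = 0.9994 (leading).

(a) P = 0.11 W  (b) Q = -0.003776 VAR  (c) S = 0.11 VA  (d) PF = 0.9994 (leading)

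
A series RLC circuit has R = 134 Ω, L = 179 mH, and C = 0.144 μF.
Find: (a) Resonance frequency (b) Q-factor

Step 1 — Resonance condition Im(Z)=0 gives ω₀ = 1/√(LC).
Step 2 — ω₀ = 1/√(0.179·1.44e-07) = 6229 rad/s.
Step 3 — f₀ = ω₀/(2π) = 991.3 Hz.
Step 4 — Series Q: Q = ω₀L/R = 6229·0.179/134 = 8.32.

(a) f₀ = 991.3 Hz  (b) Q = 8.32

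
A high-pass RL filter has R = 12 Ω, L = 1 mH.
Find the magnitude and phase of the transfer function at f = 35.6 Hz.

Step 1 — Angular frequency: ω = 2π·35.6 = 223.7 rad/s.
Step 2 — Transfer function: H(jω) = jωL/(R + jωL).
Step 3 — Numerator jωL = j·0.2237; denominator R + jωL = 12 + j0.2237.
Step 4 — H = 0.0003473 + j0.01863.
Step 5 — Magnitude: |H| = 0.01864 (-34.6 dB); phase: φ = 88.9°.

|H| = 0.01864 (-34.6 dB), φ = 88.9°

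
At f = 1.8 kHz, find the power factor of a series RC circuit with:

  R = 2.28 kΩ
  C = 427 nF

Step 1 — Angular frequency: ω = 2π·f = 2π·1800 = 1.131e+04 rad/s.
Step 2 — Component impedances:
  R: Z = R = 2280 Ω
  C: Z = 1/(jωC) = -j/(ω·C) = 0 - j207.1 Ω
Step 3 — Series combination: Z_total = R + C = 2280 - j207.1 Ω = 2289∠-5.2° Ω.
Step 4 — Power factor: PF = cos(φ) = Re(Z)/|Z| = 2280/2289.4 = 0.9959.
Step 5 — Type: Im(Z) = -207.1 ⇒ leading (phase φ = -5.2°).

PF = 0.9959 (leading, φ = -5.2°)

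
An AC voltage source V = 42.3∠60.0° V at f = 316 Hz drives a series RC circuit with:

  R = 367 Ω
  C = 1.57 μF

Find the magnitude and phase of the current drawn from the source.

Step 1 — Angular frequency: ω = 2π·f = 2π·316 = 1985 rad/s.
Step 2 — Component impedances:
  R: Z = R = 367 Ω
  C: Z = 1/(jωC) = -j/(ω·C) = 0 - j320.8 Ω
Step 3 — Series combination: Z_total = R + C = 367 - j320.8 Ω = 487.4∠-41.2° Ω.
Step 4 — Source phasor: V = 42.3∠60.0° V = 21.15 + j36.63 V.
Step 5 — Ohm's law: I = V / Z_total = (21.15 + j36.63) / (367 - j320.8) = -0.01679 + j0.08514 A.
Step 6 — Convert to polar: |I| = 0.08678 A, ∠I = 101.2°.

I = 0.08678∠101.2° A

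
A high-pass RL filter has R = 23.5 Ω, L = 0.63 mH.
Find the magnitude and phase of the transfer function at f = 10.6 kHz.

Step 1 — Angular frequency: ω = 2π·1.06e+04 = 6.66e+04 rad/s.
Step 2 — Transfer function: H(jω) = jωL/(R + jωL).
Step 3 — Numerator jωL = j·41.96; denominator R + jωL = 23.5 + j41.96.
Step 4 — H = 0.7612 + j0.4263.
Step 5 — Magnitude: |H| = 0.8725 (-1.2 dB); phase: φ = 29.3°.

|H| = 0.8725 (-1.2 dB), φ = 29.3°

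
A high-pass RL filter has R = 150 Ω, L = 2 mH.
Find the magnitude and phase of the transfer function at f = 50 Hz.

Step 1 — Angular frequency: ω = 2π·50 = 314.2 rad/s.
Step 2 — Transfer function: H(jω) = jωL/(R + jωL).
Step 3 — Numerator jωL = j·0.6283; denominator R + jωL = 150 + j0.6283.
Step 4 — H = 1.755e-05 + j0.004189.
Step 5 — Magnitude: |H| = 0.004189 (-47.6 dB); phase: φ = 89.8°.

|H| = 0.004189 (-47.6 dB), φ = 89.8°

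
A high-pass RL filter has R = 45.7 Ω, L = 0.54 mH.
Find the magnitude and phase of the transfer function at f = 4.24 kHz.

Step 1 — Angular frequency: ω = 2π·4240 = 2.664e+04 rad/s.
Step 2 — Transfer function: H(jω) = jωL/(R + jωL).
Step 3 — Numerator jωL = j·14.39; denominator R + jωL = 45.7 + j14.39.
Step 4 — H = 0.09016 + j0.2864.
Step 5 — Magnitude: |H| = 0.3003 (-10.4 dB); phase: φ = 72.5°.

|H| = 0.3003 (-10.4 dB), φ = 72.5°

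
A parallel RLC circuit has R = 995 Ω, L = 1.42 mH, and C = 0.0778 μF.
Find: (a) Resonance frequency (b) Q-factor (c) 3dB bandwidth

Step 1 — Resonance: ω₀ = 1/√(LC) = 1/√(0.00142·7.78e-08) = 9.514e+04 rad/s.
Step 2 — f₀ = ω₀/(2π) = 1.514e+04 Hz.
Step 3 — Parallel Q: Q = R/(ω₀L) = 995/(9.514e+04·0.00142) = 7.365.
Step 4 — Bandwidth: Δω = ω₀/Q = 1.292e+04 rad/s; BW = Δω/(2π) = 2056 Hz.

(a) f₀ = 1.514e+04 Hz  (b) Q = 7.365  (c) BW = 2056 Hz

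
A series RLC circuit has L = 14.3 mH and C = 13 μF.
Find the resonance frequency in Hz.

Step 1 — Resonance condition Im(Z)=0 gives ω₀ = 1/√(LC).
Step 2 — ω₀ = 1/√(0.0143·1.3e-05) = 2319 rad/s.
Step 3 — f₀ = ω₀/(2π) = 369.1 Hz.

f₀ = 369.1 Hz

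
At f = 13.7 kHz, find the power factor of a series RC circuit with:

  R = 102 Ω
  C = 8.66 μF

Step 1 — Angular frequency: ω = 2π·f = 2π·1.37e+04 = 8.608e+04 rad/s.
Step 2 — Component impedances:
  R: Z = R = 102 Ω
  C: Z = 1/(jωC) = -j/(ω·C) = 0 - j1.341 Ω
Step 3 — Series combination: Z_total = R + C = 102 - j1.341 Ω = 102∠-0.8° Ω.
Step 4 — Power factor: PF = cos(φ) = Re(Z)/|Z| = 102/102.01 = 0.9999.
Step 5 — Type: Im(Z) = -1.341 ⇒ leading (phase φ = -0.8°).

PF = 0.9999 (leading, φ = -0.8°)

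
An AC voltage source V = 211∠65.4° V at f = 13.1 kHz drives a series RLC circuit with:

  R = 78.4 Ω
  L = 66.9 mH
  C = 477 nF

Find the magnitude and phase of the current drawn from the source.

Step 1 — Angular frequency: ω = 2π·f = 2π·1.31e+04 = 8.231e+04 rad/s.
Step 2 — Component impedances:
  R: Z = R = 78.4 Ω
  L: Z = jωL = j·8.231e+04·0.0669 = 0 + j5507 Ω
  C: Z = 1/(jωC) = -j/(ω·C) = 0 - j25.47 Ω
Step 3 — Series combination: Z_total = R + L + C = 78.4 + j5481 Ω = 5482∠89.2° Ω.
Step 4 — Source phasor: V = 211∠65.4° V = 87.84 + j191.8 V.
Step 5 — Ohm's law: I = V / Z_total = (87.84 + j191.8) / (78.4 + j5481) = 0.03522 - j0.01552 A.
Step 6 — Convert to polar: |I| = 0.03849 A, ∠I = -23.8°.

I = 0.03849∠-23.8° A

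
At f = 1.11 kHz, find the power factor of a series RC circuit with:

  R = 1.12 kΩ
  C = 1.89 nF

Step 1 — Angular frequency: ω = 2π·f = 2π·1110 = 6974 rad/s.
Step 2 — Component impedances:
  R: Z = R = 1120 Ω
  C: Z = 1/(jωC) = -j/(ω·C) = 0 - j7.586e+04 Ω
Step 3 — Series combination: Z_total = R + C = 1120 - j7.586e+04 Ω = 7.587e+04∠-89.2° Ω.
Step 4 — Power factor: PF = cos(φ) = Re(Z)/|Z| = 1120/7.587e+04 = 0.01476.
Step 5 — Type: Im(Z) = -7.586e+04 ⇒ leading (phase φ = -89.2°).

PF = 0.01476 (leading, φ = -89.2°)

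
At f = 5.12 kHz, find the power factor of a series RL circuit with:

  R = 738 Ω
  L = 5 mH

Step 1 — Angular frequency: ω = 2π·f = 2π·5120 = 3.217e+04 rad/s.
Step 2 — Component impedances:
  R: Z = R = 738 Ω
  L: Z = jωL = j·3.217e+04·0.005 = 0 + j160.8 Ω
Step 3 — Series combination: Z_total = R + L = 738 + j160.8 Ω = 755.3∠12.3° Ω.
Step 4 — Power factor: PF = cos(φ) = Re(Z)/|Z| = 738/755.3 = 0.9771.
Step 5 — Type: Im(Z) = 160.8 ⇒ lagging (phase φ = 12.3°).

PF = 0.9771 (lagging, φ = 12.3°)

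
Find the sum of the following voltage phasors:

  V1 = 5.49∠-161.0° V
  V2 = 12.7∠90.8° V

Step 1 — Convert each phasor to rectangular form:
  V1 = 5.49·(cos(-161.0°) + j·sin(-161.0°)) = -5.191 - j1.787 V
  V2 = 12.7·(cos(90.8°) + j·sin(90.8°)) = -0.1773 + j12.7 V
Step 2 — Sum components: V_total = -5.368 + j10.91 V.
Step 3 — Convert to polar: |V_total| = 12.16 V, ∠V_total = 116.2°.

V_total = 12.16∠116.2° V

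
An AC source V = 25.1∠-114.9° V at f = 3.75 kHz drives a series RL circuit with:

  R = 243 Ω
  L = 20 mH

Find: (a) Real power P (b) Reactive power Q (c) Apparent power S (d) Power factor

Step 1 — Angular frequency: ω = 2π·f = 2π·3750 = 2.356e+04 rad/s.
Step 2 — Component impedances:
  R: Z = R = 243 Ω
  L: Z = jωL = j·2.356e+04·0.02 = 0 + j471.2 Ω
Step 3 — Series combination: Z_total = R + L = 243 + j471.2 Ω = 530.2∠62.7° Ω.
Step 4 — Source phasor: V = 25.1∠-114.9° V = -10.57 - j22.77 V.
Step 5 — Current: I = V / Z = -0.0473 - j0.001965 A = 0.04734∠-177.6° A.
Step 6 — Complex power: S = V·I* = 0.5446 + j1.056 VA.
Step 7 — Real power: P = Re(S) = 0.5446 W.
Step 8 — Reactive power: Q = Im(S) = 1.056 VAR.
Step 9 — Apparent power: |S| = 1.188 VA.
Step 10 — Power factor: PF = P/|S| = 0.4583 (lagging).

(a) P = 0.5446 W  (b) Q = 1.056 VAR  (c) S = 1.188 VA  (d) PF = 0.4583 (lagging)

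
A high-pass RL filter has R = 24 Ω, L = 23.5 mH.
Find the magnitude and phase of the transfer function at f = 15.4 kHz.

Step 1 — Angular frequency: ω = 2π·1.54e+04 = 9.676e+04 rad/s.
Step 2 — Transfer function: H(jω) = jωL/(R + jωL).
Step 3 — Numerator jωL = j·2274; denominator R + jωL = 24 + j2274.
Step 4 — H = 0.9999 + j0.01055.
Step 5 — Magnitude: |H| = 0.9999 (-0.0 dB); phase: φ = 0.6°.

|H| = 0.9999 (-0.0 dB), φ = 0.6°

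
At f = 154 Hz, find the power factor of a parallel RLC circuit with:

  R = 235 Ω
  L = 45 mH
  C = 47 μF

Step 1 — Angular frequency: ω = 2π·f = 2π·154 = 967.6 rad/s.
Step 2 — Component impedances:
  R: Z = R = 235 Ω
  L: Z = jωL = j·967.6·0.045 = 0 + j43.54 Ω
  C: Z = 1/(jωC) = -j/(ω·C) = 0 - j21.99 Ω
Step 3 — Parallel combination: 1/Z_total = 1/R + 1/L + 1/C; Z_total = 8.107 - j42.89 Ω = 43.65∠-79.3° Ω.
Step 4 — Power factor: PF = cos(φ) = Re(Z)/|Z| = 8.107/43.65 = 0.1857.
Step 5 — Type: Im(Z) = -42.89 ⇒ leading (phase φ = -79.3°).

PF = 0.1857 (leading, φ = -79.3°)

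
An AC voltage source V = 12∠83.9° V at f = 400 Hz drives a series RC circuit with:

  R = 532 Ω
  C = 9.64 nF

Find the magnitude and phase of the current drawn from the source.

Step 1 — Angular frequency: ω = 2π·f = 2π·400 = 2513 rad/s.
Step 2 — Component impedances:
  R: Z = R = 532 Ω
  C: Z = 1/(jωC) = -j/(ω·C) = 0 - j4.127e+04 Ω
Step 3 — Series combination: Z_total = R + C = 532 - j4.127e+04 Ω = 4.128e+04∠-89.3° Ω.
Step 4 — Source phasor: V = 12∠83.9° V = 1.275 + j11.93 V.
Step 5 — Ohm's law: I = V / Z_total = (1.275 + j11.93) / (532 - j4.127e+04) = -0.0002886 + j3.462e-05 A.
Step 6 — Convert to polar: |I| = 0.0002907 A, ∠I = 173.2°.

I = 0.0002907∠173.2° A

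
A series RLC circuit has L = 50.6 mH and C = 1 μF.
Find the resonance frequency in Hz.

Step 1 — Resonance condition Im(Z)=0 gives ω₀ = 1/√(LC).
Step 2 — ω₀ = 1/√(0.0506·1e-06) = 4446 rad/s.
Step 3 — f₀ = ω₀/(2π) = 707.5 Hz.

f₀ = 707.5 Hz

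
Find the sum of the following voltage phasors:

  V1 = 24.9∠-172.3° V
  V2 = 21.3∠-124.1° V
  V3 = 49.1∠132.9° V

Step 1 — Convert each phasor to rectangular form:
  V1 = 24.9·(cos(-172.3°) + j·sin(-172.3°)) = -24.68 - j3.336 V
  V2 = 21.3·(cos(-124.1°) + j·sin(-124.1°)) = -11.94 - j17.64 V
  V3 = 49.1·(cos(132.9°) + j·sin(132.9°)) = -33.42 + j35.97 V
Step 2 — Sum components: V_total = -70.04 + j14.99 V.
Step 3 — Convert to polar: |V_total| = 71.63 V, ∠V_total = 167.9°.

V_total = 71.63∠167.9° V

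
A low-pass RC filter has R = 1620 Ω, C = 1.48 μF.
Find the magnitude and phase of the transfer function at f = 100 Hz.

Step 1 — Angular frequency: ω = 2π·100 = 628.3 rad/s.
Step 2 — Transfer function: H(jω) = 1/(1 + jωRC).
Step 3 — Denominator: 1 + jωRC = 1 + j·628.3·1620·1.48e-06 = 1 + j1.506.
Step 4 — H = 0.3059 - j0.4608.
Step 5 — Magnitude: |H| = 0.5531 (-5.1 dB); phase: φ = -56.4°.

|H| = 0.5531 (-5.1 dB), φ = -56.4°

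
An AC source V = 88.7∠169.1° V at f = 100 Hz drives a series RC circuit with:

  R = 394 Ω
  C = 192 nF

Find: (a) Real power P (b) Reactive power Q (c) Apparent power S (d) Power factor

Step 1 — Angular frequency: ω = 2π·f = 2π·100 = 628.3 rad/s.
Step 2 — Component impedances:
  R: Z = R = 394 Ω
  C: Z = 1/(jωC) = -j/(ω·C) = 0 - j8289 Ω
Step 3 — Series combination: Z_total = R + C = 394 - j8289 Ω = 8299∠-87.3° Ω.
Step 4 — Source phasor: V = 88.7∠169.1° V = -87.1 + j16.77 V.
Step 5 — Current: I = V / Z = -0.002517 - j0.01039 A = 0.01069∠-103.6° A.
Step 6 — Complex power: S = V·I* = 0.04501 - j0.947 VA.
Step 7 — Real power: P = Re(S) = 0.04501 W.
Step 8 — Reactive power: Q = Im(S) = -0.947 VAR.
Step 9 — Apparent power: |S| = 0.9481 VA.
Step 10 — Power factor: PF = P/|S| = 0.04748 (leading).

(a) P = 0.04501 W  (b) Q = -0.947 VAR  (c) S = 0.9481 VA  (d) PF = 0.04748 (leading)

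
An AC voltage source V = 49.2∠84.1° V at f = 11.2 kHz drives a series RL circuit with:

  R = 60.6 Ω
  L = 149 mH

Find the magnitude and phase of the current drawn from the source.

Step 1 — Angular frequency: ω = 2π·f = 2π·1.12e+04 = 7.037e+04 rad/s.
Step 2 — Component impedances:
  R: Z = R = 60.6 Ω
  L: Z = jωL = j·7.037e+04·0.149 = 0 + j1.049e+04 Ω
Step 3 — Series combination: Z_total = R + L = 60.6 + j1.049e+04 Ω = 1.049e+04∠89.7° Ω.
Step 4 — Source phasor: V = 49.2∠84.1° V = 5.057 + j48.94 V.
Step 5 — Ohm's law: I = V / Z_total = (5.057 + j48.94) / (60.6 + j1.049e+04) = 0.00467 - j0.0004553 A.
Step 6 — Convert to polar: |I| = 0.004692 A, ∠I = -5.6°.

I = 0.004692∠-5.6° A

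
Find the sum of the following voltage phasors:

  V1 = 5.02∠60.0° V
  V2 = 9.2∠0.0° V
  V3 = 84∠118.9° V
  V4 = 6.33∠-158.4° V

Step 1 — Convert each phasor to rectangular form:
  V1 = 5.02·(cos(60.0°) + j·sin(60.0°)) = 2.51 + j4.347 V
  V2 = 9.2·(cos(0.0°) + j·sin(0.0°)) = 9.2 V
  V3 = 84·(cos(118.9°) + j·sin(118.9°)) = -40.6 + j73.54 V
  V4 = 6.33·(cos(-158.4°) + j·sin(-158.4°)) = -5.885 - j2.33 V
Step 2 — Sum components: V_total = -34.77 + j75.56 V.
Step 3 — Convert to polar: |V_total| = 83.17 V, ∠V_total = 114.7°.

V_total = 83.17∠114.7° V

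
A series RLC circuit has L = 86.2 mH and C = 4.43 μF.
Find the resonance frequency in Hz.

Step 1 — Resonance condition Im(Z)=0 gives ω₀ = 1/√(LC).
Step 2 — ω₀ = 1/√(0.0862·4.43e-06) = 1618 rad/s.
Step 3 — f₀ = ω₀/(2π) = 257.6 Hz.

f₀ = 257.6 Hz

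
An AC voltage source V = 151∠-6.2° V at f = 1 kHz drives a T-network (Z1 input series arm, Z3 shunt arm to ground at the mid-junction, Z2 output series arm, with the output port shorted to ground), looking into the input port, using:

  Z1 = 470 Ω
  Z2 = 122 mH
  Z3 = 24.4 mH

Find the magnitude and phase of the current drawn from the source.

Step 1 — Angular frequency: ω = 2π·f = 2π·1000 = 6283 rad/s.
Step 2 — Component impedances:
  Z1: Z = R = 470 Ω
  Z2: Z = jωL = j·6283·0.122 = 0 + j766.5 Ω
  Z3: Z = jωL = j·6283·0.0244 = 0 + j153.3 Ω
Step 3 — With the output port shorted to ground, the output series arm Z2 runs from the junction to ground; the shunt arm Z3 also runs from the junction to ground. They appear in parallel: Z3 || Z2 = 0 + j127.8 Ω.
Step 4 — Series with input arm Z1: Z_in = Z1 + (Z3 || Z2) = 470 + j127.8 Ω = 487.1∠15.2° Ω.
Step 5 — Source phasor: V = 151∠-6.2° V = 150.1 - j16.31 V.
Step 6 — Ohm's law: I = V / Z_total = (150.1 - j16.31) / (470 + j127.8) = 0.2886 - j0.1132 A.
Step 7 — Convert to polar: |I| = 0.31 A, ∠I = -21.4°.

I = 0.31∠-21.4° A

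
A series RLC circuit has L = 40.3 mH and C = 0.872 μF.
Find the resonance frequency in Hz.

Step 1 — Resonance condition Im(Z)=0 gives ω₀ = 1/√(LC).
Step 2 — ω₀ = 1/√(0.0403·8.72e-07) = 5334 rad/s.
Step 3 — f₀ = ω₀/(2π) = 849 Hz.

f₀ = 849 Hz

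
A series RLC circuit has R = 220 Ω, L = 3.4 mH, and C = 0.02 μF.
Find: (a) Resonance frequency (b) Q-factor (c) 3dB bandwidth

Step 1 — Resonance: ω₀ = 1/√(LC) = 1/√(0.0034·2e-08) = 1.213e+05 rad/s.
Step 2 — f₀ = ω₀/(2π) = 1.93e+04 Hz.
Step 3 — Series Q: Q = ω₀L/R = 1.213e+05·0.0034/220 = 1.874.
Step 4 — Bandwidth: Δω = ω₀/Q = 6.471e+04 rad/s; BW = Δω/(2π) = 1.03e+04 Hz.

(a) f₀ = 1.93e+04 Hz  (b) Q = 1.874  (c) BW = 1.03e+04 Hz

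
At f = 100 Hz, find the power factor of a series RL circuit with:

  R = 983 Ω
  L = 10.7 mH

Step 1 — Angular frequency: ω = 2π·f = 2π·100 = 628.3 rad/s.
Step 2 — Component impedances:
  R: Z = R = 983 Ω
  L: Z = jωL = j·628.3·0.0107 = 0 + j6.723 Ω
Step 3 — Series combination: Z_total = R + L = 983 + j6.723 Ω = 983∠0.4° Ω.
Step 4 — Power factor: PF = cos(φ) = Re(Z)/|Z| = 983/983 = 1.
Step 5 — Type: Im(Z) = 6.723 ⇒ lagging (phase φ = 0.4°).

PF = 1 (lagging, φ = 0.4°)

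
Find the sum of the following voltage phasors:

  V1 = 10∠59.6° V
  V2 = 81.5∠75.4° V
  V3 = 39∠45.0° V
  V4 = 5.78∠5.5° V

Step 1 — Convert each phasor to rectangular form:
  V1 = 10·(cos(59.6°) + j·sin(59.6°)) = 5.06 + j8.625 V
  V2 = 81.5·(cos(75.4°) + j·sin(75.4°)) = 20.54 + j78.87 V
  V3 = 39·(cos(45.0°) + j·sin(45.0°)) = 27.58 + j27.58 V
  V4 = 5.78·(cos(5.5°) + j·sin(5.5°)) = 5.753 + j0.554 V
Step 2 — Sum components: V_total = 58.93 + j115.6 V.
Step 3 — Convert to polar: |V_total| = 129.8 V, ∠V_total = 63.0°.

V_total = 129.8∠63.0° V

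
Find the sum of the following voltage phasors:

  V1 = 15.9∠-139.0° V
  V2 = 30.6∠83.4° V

Step 1 — Convert each phasor to rectangular form:
  V1 = 15.9·(cos(-139.0°) + j·sin(-139.0°)) = -12 - j10.43 V
  V2 = 30.6·(cos(83.4°) + j·sin(83.4°)) = 3.517 + j30.4 V
Step 2 — Sum components: V_total = -8.483 + j19.97 V.
Step 3 — Convert to polar: |V_total| = 21.69 V, ∠V_total = 113.0°.

V_total = 21.69∠113.0° V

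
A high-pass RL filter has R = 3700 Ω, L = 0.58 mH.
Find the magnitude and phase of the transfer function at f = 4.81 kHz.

Step 1 — Angular frequency: ω = 2π·4810 = 3.022e+04 rad/s.
Step 2 — Transfer function: H(jω) = jωL/(R + jωL).
Step 3 — Numerator jωL = j·17.53; denominator R + jωL = 3700 + j17.53.
Step 4 — H = 2.244e-05 + j0.004737.
Step 5 — Magnitude: |H| = 0.004737 (-46.5 dB); phase: φ = 89.7°.

|H| = 0.004737 (-46.5 dB), φ = 89.7°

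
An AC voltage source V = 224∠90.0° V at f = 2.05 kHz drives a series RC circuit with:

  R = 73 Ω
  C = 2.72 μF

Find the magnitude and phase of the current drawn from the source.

Step 1 — Angular frequency: ω = 2π·f = 2π·2050 = 1.288e+04 rad/s.
Step 2 — Component impedances:
  R: Z = R = 73 Ω
  C: Z = 1/(jωC) = -j/(ω·C) = 0 - j28.54 Ω
Step 3 — Series combination: Z_total = R + C = 73 - j28.54 Ω = 78.38∠-21.4° Ω.
Step 4 — Source phasor: V = 224∠90.0° V = 0 + j224 V.
Step 5 — Ohm's law: I = V / Z_total = (0 + j224) / (73 - j28.54) = -1.041 + j2.662 A.
Step 6 — Convert to polar: |I| = 2.858 A, ∠I = 111.4°.

I = 2.858∠111.4° A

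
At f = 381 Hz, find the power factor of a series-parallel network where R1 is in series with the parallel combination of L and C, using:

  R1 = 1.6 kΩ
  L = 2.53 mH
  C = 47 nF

Step 1 — Angular frequency: ω = 2π·f = 2π·381 = 2394 rad/s.
Step 2 — Component impedances:
  R1: Z = R = 1600 Ω
  L: Z = jωL = j·2394·0.00253 = 0 + j6.057 Ω
  C: Z = 1/(jωC) = -j/(ω·C) = 0 - j8888 Ω
Step 3 — Parallel branch: L || C = 1/(1/L + 1/C) = 0 + j6.061 Ω.
Step 4 — Series with R1: Z_total = R1 + (L || C) = 1600 + j6.061 Ω = 1600∠0.2° Ω.
Step 5 — Power factor: PF = cos(φ) = Re(Z)/|Z| = 1600/1600 = 1.
Step 6 — Type: Im(Z) = 6.061 ⇒ lagging (phase φ = 0.2°).

PF = 1 (lagging, φ = 0.2°)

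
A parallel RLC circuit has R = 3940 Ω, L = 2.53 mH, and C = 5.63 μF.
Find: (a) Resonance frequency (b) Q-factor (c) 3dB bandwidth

Step 1 — Resonance: ω₀ = 1/√(LC) = 1/√(0.00253·5.63e-06) = 8379 rad/s.
Step 2 — f₀ = ω₀/(2π) = 1334 Hz.
Step 3 — Parallel Q: Q = R/(ω₀L) = 3940/(8379·0.00253) = 185.9.
Step 4 — Bandwidth: Δω = ω₀/Q = 45.08 rad/s; BW = Δω/(2π) = 7.175 Hz.

(a) f₀ = 1334 Hz  (b) Q = 185.9  (c) BW = 7.175 Hz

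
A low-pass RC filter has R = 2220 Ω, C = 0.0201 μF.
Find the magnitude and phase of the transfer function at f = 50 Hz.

Step 1 — Angular frequency: ω = 2π·50 = 314.2 rad/s.
Step 2 — Transfer function: H(jω) = 1/(1 + jωRC).
Step 3 — Denominator: 1 + jωRC = 1 + j·314.2·2220·2.01e-08 = 1 + j0.01402.
Step 4 — H = 0.9998 - j0.01402.
Step 5 — Magnitude: |H| = 0.9999 (-0.0 dB); phase: φ = -0.8°.

|H| = 0.9999 (-0.0 dB), φ = -0.8°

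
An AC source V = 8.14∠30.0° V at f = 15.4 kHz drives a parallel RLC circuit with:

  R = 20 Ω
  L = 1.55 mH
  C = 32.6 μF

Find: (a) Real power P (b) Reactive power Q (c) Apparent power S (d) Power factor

Step 1 — Angular frequency: ω = 2π·f = 2π·1.54e+04 = 9.676e+04 rad/s.
Step 2 — Component impedances:
  R: Z = R = 20 Ω
  L: Z = jωL = j·9.676e+04·0.00155 = 0 + j150 Ω
  C: Z = 1/(jωC) = -j/(ω·C) = 0 - j0.317 Ω
Step 3 — Parallel combination: 1/Z_total = 1/R + 1/L + 1/C; Z_total = 0.005045 - j0.3176 Ω = 0.3176∠-89.1° Ω.
Step 4 — Source phasor: V = 8.14∠30.0° V = 7.049 + j4.07 V.
Step 5 — Current: I = V / Z = -12.46 + j22.39 A = 25.63∠119.1° A.
Step 6 — Complex power: S = V·I* = 3.313 - j208.6 VA.
Step 7 — Real power: P = Re(S) = 3.313 W.
Step 8 — Reactive power: Q = Im(S) = -208.6 VAR.
Step 9 — Apparent power: |S| = 208.6 VA.
Step 10 — Power factor: PF = P/|S| = 0.01588 (leading).

(a) P = 3.313 W  (b) Q = -208.6 VAR  (c) S = 208.6 VA  (d) PF = 0.01588 (leading)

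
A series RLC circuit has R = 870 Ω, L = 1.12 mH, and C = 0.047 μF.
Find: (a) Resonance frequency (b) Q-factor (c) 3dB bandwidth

Step 1 — Resonance: ω₀ = 1/√(LC) = 1/√(0.00112·4.7e-08) = 1.378e+05 rad/s.
Step 2 — f₀ = ω₀/(2π) = 2.194e+04 Hz.
Step 3 — Series Q: Q = ω₀L/R = 1.378e+05·0.00112/870 = 0.1774.
Step 4 — Bandwidth: Δω = ω₀/Q = 7.768e+05 rad/s; BW = Δω/(2π) = 1.236e+05 Hz.

(a) f₀ = 2.194e+04 Hz  (b) Q = 0.1774  (c) BW = 1.236e+05 Hz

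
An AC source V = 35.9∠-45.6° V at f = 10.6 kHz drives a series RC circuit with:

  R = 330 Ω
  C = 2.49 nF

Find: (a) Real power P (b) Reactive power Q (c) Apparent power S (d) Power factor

Step 1 — Angular frequency: ω = 2π·f = 2π·1.06e+04 = 6.66e+04 rad/s.
Step 2 — Component impedances:
  R: Z = R = 330 Ω
  C: Z = 1/(jωC) = -j/(ω·C) = 0 - j6030 Ω
Step 3 — Series combination: Z_total = R + C = 330 - j6030 Ω = 6039∠-86.9° Ω.
Step 4 — Source phasor: V = 35.9∠-45.6° V = 25.12 - j25.65 V.
Step 5 — Current: I = V / Z = 0.004468 + j0.003921 A = 0.005945∠41.3° A.
Step 6 — Complex power: S = V·I* = 0.01166 - j0.2131 VA.
Step 7 — Real power: P = Re(S) = 0.01166 W.
Step 8 — Reactive power: Q = Im(S) = -0.2131 VAR.
Step 9 — Apparent power: |S| = 0.2134 VA.
Step 10 — Power factor: PF = P/|S| = 0.05464 (leading).

(a) P = 0.01166 W  (b) Q = -0.2131 VAR  (c) S = 0.2134 VA  (d) PF = 0.05464 (leading)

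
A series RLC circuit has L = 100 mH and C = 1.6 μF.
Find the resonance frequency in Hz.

Step 1 — Resonance condition Im(Z)=0 gives ω₀ = 1/√(LC).
Step 2 — ω₀ = 1/√(0.1·1.6e-06) = 2500 rad/s.
Step 3 — f₀ = ω₀/(2π) = 397.9 Hz.

f₀ = 397.9 Hz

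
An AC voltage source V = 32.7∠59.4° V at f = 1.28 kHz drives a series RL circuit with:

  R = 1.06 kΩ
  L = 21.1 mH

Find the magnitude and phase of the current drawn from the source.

Step 1 — Angular frequency: ω = 2π·f = 2π·1280 = 8042 rad/s.
Step 2 — Component impedances:
  R: Z = R = 1060 Ω
  L: Z = jωL = j·8042·0.0211 = 0 + j169.7 Ω
Step 3 — Series combination: Z_total = R + L = 1060 + j169.7 Ω = 1073∠9.1° Ω.
Step 4 — Source phasor: V = 32.7∠59.4° V = 16.65 + j28.15 V.
Step 5 — Ohm's law: I = V / Z_total = (16.65 + j28.15) / (1060 + j169.7) = 0.01946 + j0.02344 A.
Step 6 — Convert to polar: |I| = 0.03046 A, ∠I = 50.3°.

I = 0.03046∠50.3° A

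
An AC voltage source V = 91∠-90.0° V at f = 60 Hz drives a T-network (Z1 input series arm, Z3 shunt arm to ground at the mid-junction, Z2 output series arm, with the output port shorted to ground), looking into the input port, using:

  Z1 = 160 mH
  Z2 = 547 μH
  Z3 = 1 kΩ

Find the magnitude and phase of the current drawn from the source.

Step 1 — Angular frequency: ω = 2π·f = 2π·60 = 377 rad/s.
Step 2 — Component impedances:
  Z1: Z = jωL = j·377·0.16 = 0 + j60.32 Ω
  Z2: Z = jωL = j·377·0.000547 = 0 + j0.2062 Ω
  Z3: Z = R = 1000 Ω
Step 3 — With the output port shorted to ground, the output series arm Z2 runs from the junction to ground; the shunt arm Z3 also runs from the junction to ground. They appear in parallel: Z3 || Z2 = 4.252e-05 + j0.2062 Ω.
Step 4 — Series with input arm Z1: Z_in = Z1 + (Z3 || Z2) = 4.252e-05 + j60.52 Ω = 60.52∠90.0° Ω.
Step 5 — Source phasor: V = 91∠-90.0° V = 0 - j91 V.
Step 6 — Ohm's law: I = V / Z_total = (0 - j91) / (4.252e-05 + j60.52) = -1.504 - j1.056e-06 A.
Step 7 — Convert to polar: |I| = 1.504 A, ∠I = -180.0°.

I = 1.504∠-180.0° A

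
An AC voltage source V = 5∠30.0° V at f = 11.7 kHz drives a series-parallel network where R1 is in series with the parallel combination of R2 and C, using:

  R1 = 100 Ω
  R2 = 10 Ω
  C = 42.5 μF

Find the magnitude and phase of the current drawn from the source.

Step 1 — Angular frequency: ω = 2π·f = 2π·1.17e+04 = 7.351e+04 rad/s.
Step 2 — Component impedances:
  R1: Z = R = 100 Ω
  R2: Z = R = 10 Ω
  C: Z = 1/(jωC) = -j/(ω·C) = 0 - j0.3201 Ω
Step 3 — Parallel branch: R2 || C = 1/(1/R2 + 1/C) = 0.01023 - j0.3197 Ω.
Step 4 — Series with R1: Z_total = R1 + (R2 || C) = 100 - j0.3197 Ω = 100∠-0.2° Ω.
Step 5 — Source phasor: V = 5∠30.0° V = 4.33 + j2.5 V.
Step 6 — Ohm's law: I = V / Z_total = (4.33 + j2.5) / (100 - j0.3197) = 0.04322 + j0.02514 A.
Step 7 — Convert to polar: |I| = 0.04999 A, ∠I = 30.2°.

I = 0.04999∠30.2° A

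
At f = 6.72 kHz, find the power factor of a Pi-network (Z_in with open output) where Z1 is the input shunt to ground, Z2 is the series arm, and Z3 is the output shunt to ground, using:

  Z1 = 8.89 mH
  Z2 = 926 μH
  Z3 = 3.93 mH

Step 1 — Angular frequency: ω = 2π·f = 2π·6720 = 4.222e+04 rad/s.
Step 2 — Component impedances:
  Z1: Z = jωL = j·4.222e+04·0.00889 = 0 + j375.4 Ω
  Z2: Z = jωL = j·4.222e+04·0.000926 = 0 + j39.1 Ω
  Z3: Z = jωL = j·4.222e+04·0.00393 = 0 + j165.9 Ω
Step 3 — With open output, the series arm Z2 and the output shunt Z3 appear in series to ground: Z2 + Z3 = 0 + j205 Ω.
Step 4 — Parallel with input shunt Z1: Z_in = Z1 || (Z2 + Z3) = 0 + j132.6 Ω = 132.6∠90.0° Ω.
Step 5 — Power factor: PF = cos(φ) = Re(Z)/|Z| = -0/132.6 = -0.
Step 6 — Type: Im(Z) = 132.6 ⇒ lagging (phase φ = 90.0°).

PF = -0 (lagging, φ = 90.0°)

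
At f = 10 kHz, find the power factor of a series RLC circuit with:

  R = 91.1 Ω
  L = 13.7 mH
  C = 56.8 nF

Step 1 — Angular frequency: ω = 2π·f = 2π·1e+04 = 6.283e+04 rad/s.
Step 2 — Component impedances:
  R: Z = R = 91.1 Ω
  L: Z = jωL = j·6.283e+04·0.0137 = 0 + j860.8 Ω
  C: Z = 1/(jωC) = -j/(ω·C) = 0 - j280.2 Ω
Step 3 — Series combination: Z_total = R + L + C = 91.1 + j580.6 Ω = 587.7∠81.1° Ω.
Step 4 — Power factor: PF = cos(φ) = Re(Z)/|Z| = 91.1/587.7 = 0.155.
Step 5 — Type: Im(Z) = 580.6 ⇒ lagging (phase φ = 81.1°).

PF = 0.155 (lagging, φ = 81.1°)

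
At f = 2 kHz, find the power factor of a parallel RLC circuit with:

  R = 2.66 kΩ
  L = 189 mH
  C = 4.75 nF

Step 1 — Angular frequency: ω = 2π·f = 2π·2000 = 1.257e+04 rad/s.
Step 2 — Component impedances:
  R: Z = R = 2660 Ω
  L: Z = jωL = j·1.257e+04·0.189 = 0 + j2375 Ω
  C: Z = 1/(jωC) = -j/(ω·C) = 0 - j1.675e+04 Ω
Step 3 — Parallel combination: 1/Z_total = 1/R + 1/L + 1/C; Z_total = 1383 + j1329 Ω = 1918∠43.9° Ω.
Step 4 — Power factor: PF = cos(φ) = Re(Z)/|Z| = 1382.6/1917.7 = 0.721.
Step 5 — Type: Im(Z) = 1329 ⇒ lagging (phase φ = 43.9°).

PF = 0.721 (lagging, φ = 43.9°)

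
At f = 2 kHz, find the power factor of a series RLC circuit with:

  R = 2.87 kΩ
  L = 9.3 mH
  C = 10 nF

Step 1 — Angular frequency: ω = 2π·f = 2π·2000 = 1.257e+04 rad/s.
Step 2 — Component impedances:
  R: Z = R = 2870 Ω
  L: Z = jωL = j·1.257e+04·0.0093 = 0 + j116.9 Ω
  C: Z = 1/(jωC) = -j/(ω·C) = 0 - j7958 Ω
Step 3 — Series combination: Z_total = R + L + C = 2870 - j7841 Ω = 8350∠-69.9° Ω.
Step 4 — Power factor: PF = cos(φ) = Re(Z)/|Z| = 2870/8350 = 0.3437.
Step 5 — Type: Im(Z) = -7841 ⇒ leading (phase φ = -69.9°).

PF = 0.3437 (leading, φ = -69.9°)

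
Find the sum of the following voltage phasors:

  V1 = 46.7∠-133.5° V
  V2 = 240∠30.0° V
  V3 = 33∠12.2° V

Step 1 — Convert each phasor to rectangular form:
  V1 = 46.7·(cos(-133.5°) + j·sin(-133.5°)) = -32.15 - j33.87 V
  V2 = 240·(cos(30.0°) + j·sin(30.0°)) = 207.8 + j120 V
  V3 = 33·(cos(12.2°) + j·sin(12.2°)) = 32.25 + j6.974 V
Step 2 — Sum components: V_total = 208 + j93.1 V.
Step 3 — Convert to polar: |V_total| = 227.8 V, ∠V_total = 24.1°.

V_total = 227.8∠24.1° V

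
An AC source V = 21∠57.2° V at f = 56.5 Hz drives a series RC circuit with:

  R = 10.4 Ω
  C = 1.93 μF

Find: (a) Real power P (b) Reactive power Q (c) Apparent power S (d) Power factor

Step 1 — Angular frequency: ω = 2π·f = 2π·56.5 = 355 rad/s.
Step 2 — Component impedances:
  R: Z = R = 10.4 Ω
  C: Z = 1/(jωC) = -j/(ω·C) = 0 - j1460 Ω
Step 3 — Series combination: Z_total = R + C = 10.4 - j1460 Ω = 1460∠-89.6° Ω.
Step 4 — Source phasor: V = 21∠57.2° V = 11.38 + j17.65 V.
Step 5 — Current: I = V / Z = -0.01204 + j0.00788 A = 0.01439∠146.8° A.
Step 6 — Complex power: S = V·I* = 0.002153 - j0.3021 VA.
Step 7 — Real power: P = Re(S) = 0.002153 W.
Step 8 — Reactive power: Q = Im(S) = -0.3021 VAR.
Step 9 — Apparent power: |S| = 0.3021 VA.
Step 10 — Power factor: PF = P/|S| = 0.007125 (leading).

(a) P = 0.002153 W  (b) Q = -0.3021 VAR  (c) S = 0.3021 VA  (d) PF = 0.007125 (leading)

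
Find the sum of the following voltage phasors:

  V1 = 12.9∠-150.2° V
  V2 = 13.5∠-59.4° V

Step 1 — Convert each phasor to rectangular form:
  V1 = 12.9·(cos(-150.2°) + j·sin(-150.2°)) = -11.19 - j6.411 V
  V2 = 13.5·(cos(-59.4°) + j·sin(-59.4°)) = 6.872 - j11.62 V
Step 2 — Sum components: V_total = -4.322 - j18.03 V.
Step 3 — Convert to polar: |V_total| = 18.54 V, ∠V_total = -103.5°.

V_total = 18.54∠-103.5° V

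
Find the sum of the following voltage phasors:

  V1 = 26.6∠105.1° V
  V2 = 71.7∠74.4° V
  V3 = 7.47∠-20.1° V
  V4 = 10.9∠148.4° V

Step 1 — Convert each phasor to rectangular form:
  V1 = 26.6·(cos(105.1°) + j·sin(105.1°)) = -6.929 + j25.68 V
  V2 = 71.7·(cos(74.4°) + j·sin(74.4°)) = 19.28 + j69.06 V
  V3 = 7.47·(cos(-20.1°) + j·sin(-20.1°)) = 7.015 - j2.567 V
  V4 = 10.9·(cos(148.4°) + j·sin(148.4°)) = -9.284 + j5.711 V
Step 2 — Sum components: V_total = 10.08 + j97.88 V.
Step 3 — Convert to polar: |V_total| = 98.4 V, ∠V_total = 84.1°.

V_total = 98.4∠84.1° V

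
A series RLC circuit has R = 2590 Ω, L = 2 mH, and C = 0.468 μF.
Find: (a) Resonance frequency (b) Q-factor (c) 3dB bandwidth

Step 1 — Resonance: ω₀ = 1/√(LC) = 1/√(0.002·4.68e-07) = 3.269e+04 rad/s.
Step 2 — f₀ = ω₀/(2π) = 5202 Hz.
Step 3 — Series Q: Q = ω₀L/R = 3.269e+04·0.002/2590 = 0.02524.
Step 4 — Bandwidth: Δω = ω₀/Q = 1.295e+06 rad/s; BW = Δω/(2π) = 2.061e+05 Hz.

(a) f₀ = 5202 Hz  (b) Q = 0.02524  (c) BW = 2.061e+05 Hz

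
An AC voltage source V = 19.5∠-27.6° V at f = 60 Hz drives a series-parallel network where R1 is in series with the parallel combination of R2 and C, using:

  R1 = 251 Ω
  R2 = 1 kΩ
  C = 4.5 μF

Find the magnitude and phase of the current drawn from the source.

Step 1 — Angular frequency: ω = 2π·f = 2π·60 = 377 rad/s.
Step 2 — Component impedances:
  R1: Z = R = 251 Ω
  R2: Z = R = 1000 Ω
  C: Z = 1/(jωC) = -j/(ω·C) = 0 - j589.5 Ω
Step 3 — Parallel branch: R2 || C = 1/(1/R2 + 1/C) = 257.9 - j437.5 Ω.
Step 4 — Series with R1: Z_total = R1 + (R2 || C) = 508.9 - j437.5 Ω = 671.1∠-40.7° Ω.
Step 5 — Source phasor: V = 19.5∠-27.6° V = 17.28 - j9.034 V.
Step 6 — Ohm's law: I = V / Z_total = (17.28 - j9.034) / (508.9 - j437.5) = 0.0283 + j0.006579 A.
Step 7 — Convert to polar: |I| = 0.02906 A, ∠I = 13.1°.

I = 0.02906∠13.1° A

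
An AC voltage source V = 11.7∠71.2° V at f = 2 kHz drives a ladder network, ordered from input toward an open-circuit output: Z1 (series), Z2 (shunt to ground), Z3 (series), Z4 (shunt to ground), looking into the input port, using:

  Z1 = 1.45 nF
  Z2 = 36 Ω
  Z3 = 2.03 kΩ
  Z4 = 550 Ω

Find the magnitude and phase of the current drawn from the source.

Step 1 — Angular frequency: ω = 2π·f = 2π·2000 = 1.257e+04 rad/s.
Step 2 — Component impedances:
  Z1: Z = 1/(jωC) = -j/(ω·C) = 0 - j5.488e+04 Ω
  Z2: Z = R = 36 Ω
  Z3: Z = R = 2030 Ω
  Z4: Z = R = 550 Ω
Step 3 — Ladder network (open output): work backward from the far end, alternating series and parallel combinations. Z_in = 35.5 - j5.488e+04 Ω = 5.488e+04∠-90.0° Ω.
Step 4 — Source phasor: V = 11.7∠71.2° V = 3.771 + j11.08 V.
Step 5 — Ohm's law: I = V / Z_total = (3.771 + j11.08) / (35.5 - j5.488e+04) = -0.0002018 + j6.883e-05 A.
Step 6 — Convert to polar: |I| = 0.0002132 A, ∠I = 161.2°.

I = 0.0002132∠161.2° A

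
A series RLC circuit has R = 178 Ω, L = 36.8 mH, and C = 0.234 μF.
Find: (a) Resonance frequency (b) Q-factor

Step 1 — Resonance condition Im(Z)=0 gives ω₀ = 1/√(LC).
Step 2 — ω₀ = 1/√(0.0368·2.34e-07) = 1.078e+04 rad/s.
Step 3 — f₀ = ω₀/(2π) = 1715 Hz.
Step 4 — Series Q: Q = ω₀L/R = 1.078e+04·0.0368/178 = 2.228.

(a) f₀ = 1715 Hz  (b) Q = 2.228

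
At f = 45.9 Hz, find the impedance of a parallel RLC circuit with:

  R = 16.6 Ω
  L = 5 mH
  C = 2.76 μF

Step 1 — Angular frequency: ω = 2π·f = 2π·45.9 = 288.4 rad/s.
Step 2 — Component impedances:
  R: Z = R = 16.6 Ω
  L: Z = jωL = j·288.4·0.005 = 0 + j1.442 Ω
  C: Z = 1/(jωC) = -j/(ω·C) = 0 - j1256 Ω
Step 3 — Parallel combination: 1/Z_total = 1/R + 1/L + 1/C; Z_total = 0.1246 + j1.433 Ω = 1.438∠85.0° Ω.

Z = 0.1246 + j1.433 Ω = 1.438∠85.0° Ω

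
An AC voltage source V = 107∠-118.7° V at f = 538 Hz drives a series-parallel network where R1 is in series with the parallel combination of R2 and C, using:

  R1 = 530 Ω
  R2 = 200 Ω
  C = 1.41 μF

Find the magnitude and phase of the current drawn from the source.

Step 1 — Angular frequency: ω = 2π·f = 2π·538 = 3380 rad/s.
Step 2 — Component impedances:
  R1: Z = R = 530 Ω
  R2: Z = R = 200 Ω
  C: Z = 1/(jωC) = -j/(ω·C) = 0 - j209.8 Ω
Step 3 — Parallel branch: R2 || C = 1/(1/R2 + 1/C) = 104.8 - j99.89 Ω.
Step 4 — Series with R1: Z_total = R1 + (R2 || C) = 634.8 - j99.89 Ω = 642.6∠-8.9° Ω.
Step 5 — Source phasor: V = 107∠-118.7° V = -51.38 - j93.85 V.
Step 6 — Ohm's law: I = V / Z_total = (-51.38 - j93.85) / (634.8 - j99.89) = -0.05629 - j0.1567 A.
Step 7 — Convert to polar: |I| = 0.1665 A, ∠I = -109.8°.

I = 0.1665∠-109.8° A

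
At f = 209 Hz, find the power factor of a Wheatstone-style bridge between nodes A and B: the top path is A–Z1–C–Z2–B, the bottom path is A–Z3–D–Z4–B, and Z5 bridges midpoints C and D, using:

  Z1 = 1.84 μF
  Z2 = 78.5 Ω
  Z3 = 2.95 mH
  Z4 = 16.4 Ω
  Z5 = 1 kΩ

Step 1 — Angular frequency: ω = 2π·f = 2π·209 = 1313 rad/s.
Step 2 — Component impedances:
  Z1: Z = 1/(jωC) = -j/(ω·C) = 0 - j413.9 Ω
  Z2: Z = R = 78.5 Ω
  Z3: Z = jωL = j·1313·0.00295 = 0 + j3.874 Ω
  Z4: Z = R = 16.4 Ω
  Z5: Z = R = 1000 Ω
Step 3 — Bridge requires nodal analysis (the Z5 bridge couples midpoints C and D, so the two paths cannot be reduced to a simple series/parallel combination). Setting node B to ground and injecting 1 A at node A, the 3-node admittance system at A, C, D solves to V_A = Z_AB = 16.32 + j3.328 Ω = 16.66∠11.5° Ω.
Step 4 — Power factor: PF = cos(φ) = Re(Z)/|Z| = 16.322/16.658 = 0.9798.
Step 5 — Type: Im(Z) = 3.328 ⇒ lagging (phase φ = 11.5°).

PF = 0.9798 (lagging, φ = 11.5°)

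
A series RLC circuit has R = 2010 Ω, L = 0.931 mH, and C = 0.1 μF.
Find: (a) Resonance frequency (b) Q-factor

Step 1 — Resonance condition Im(Z)=0 gives ω₀ = 1/√(LC).
Step 2 — ω₀ = 1/√(0.000931·1e-07) = 1.036e+05 rad/s.
Step 3 — f₀ = ω₀/(2π) = 1.649e+04 Hz.
Step 4 — Series Q: Q = ω₀L/R = 1.036e+05·0.000931/2010 = 0.048.

(a) f₀ = 1.649e+04 Hz  (b) Q = 0.048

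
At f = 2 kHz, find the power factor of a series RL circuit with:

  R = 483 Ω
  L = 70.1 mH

Step 1 — Angular frequency: ω = 2π·f = 2π·2000 = 1.257e+04 rad/s.
Step 2 — Component impedances:
  R: Z = R = 483 Ω
  L: Z = jωL = j·1.257e+04·0.0701 = 0 + j880.9 Ω
Step 3 — Series combination: Z_total = R + L = 483 + j880.9 Ω = 1005∠61.3° Ω.
Step 4 — Power factor: PF = cos(φ) = Re(Z)/|Z| = 483/1004.6 = 0.4808.
Step 5 — Type: Im(Z) = 880.9 ⇒ lagging (phase φ = 61.3°).

PF = 0.4808 (lagging, φ = 61.3°)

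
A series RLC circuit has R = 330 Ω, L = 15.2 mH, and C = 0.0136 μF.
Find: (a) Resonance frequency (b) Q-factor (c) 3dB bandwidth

Step 1 — Resonance: ω₀ = 1/√(LC) = 1/√(0.0152·1.36e-08) = 6.955e+04 rad/s.
Step 2 — f₀ = ω₀/(2π) = 1.107e+04 Hz.
Step 3 — Series Q: Q = ω₀L/R = 6.955e+04·0.0152/330 = 3.204.
Step 4 — Bandwidth: Δω = ω₀/Q = 2.171e+04 rad/s; BW = Δω/(2π) = 3455 Hz.

(a) f₀ = 1.107e+04 Hz  (b) Q = 3.204  (c) BW = 3455 Hz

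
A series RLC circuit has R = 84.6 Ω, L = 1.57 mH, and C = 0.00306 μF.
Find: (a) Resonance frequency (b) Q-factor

Step 1 — Resonance condition Im(Z)=0 gives ω₀ = 1/√(LC).
Step 2 — ω₀ = 1/√(0.00157·3.06e-09) = 4.562e+05 rad/s.
Step 3 — f₀ = ω₀/(2π) = 7.261e+04 Hz.
Step 4 — Series Q: Q = ω₀L/R = 4.562e+05·0.00157/84.6 = 8.467.

(a) f₀ = 7.261e+04 Hz  (b) Q = 8.467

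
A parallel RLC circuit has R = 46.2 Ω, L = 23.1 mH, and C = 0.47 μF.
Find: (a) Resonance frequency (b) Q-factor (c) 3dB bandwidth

Step 1 — Resonance: ω₀ = 1/√(LC) = 1/√(0.0231·4.7e-07) = 9597 rad/s.
Step 2 — f₀ = ω₀/(2π) = 1527 Hz.
Step 3 — Parallel Q: Q = R/(ω₀L) = 46.2/(9597·0.0231) = 0.2084.
Step 4 — Bandwidth: Δω = ω₀/Q = 4.605e+04 rad/s; BW = Δω/(2π) = 7330 Hz.

(a) f₀ = 1527 Hz  (b) Q = 0.2084  (c) BW = 7330 Hz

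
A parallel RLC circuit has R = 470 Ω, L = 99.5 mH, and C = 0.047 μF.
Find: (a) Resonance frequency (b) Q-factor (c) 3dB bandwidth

Step 1 — Resonance: ω₀ = 1/√(LC) = 1/√(0.0995·4.7e-08) = 1.462e+04 rad/s.
Step 2 — f₀ = ω₀/(2π) = 2327 Hz.
Step 3 — Parallel Q: Q = R/(ω₀L) = 470/(1.462e+04·0.0995) = 0.323.
Step 4 — Bandwidth: Δω = ω₀/Q = 4.527e+04 rad/s; BW = Δω/(2π) = 7205 Hz.

(a) f₀ = 2327 Hz  (b) Q = 0.323  (c) BW = 7205 Hz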